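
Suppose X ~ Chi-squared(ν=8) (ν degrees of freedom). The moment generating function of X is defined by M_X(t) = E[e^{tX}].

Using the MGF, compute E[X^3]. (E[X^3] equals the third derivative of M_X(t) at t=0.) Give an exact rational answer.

E[X^3] = M^(3)(0) = 960

M_X(t) = (1 - 2*t)^(-4)
M^(3)(t) = -960/(128*t^7 - 448*t^6 + 672*t^5 - 560*t^4 + 280*t^3 - 84*t^2 + 14*t - 1)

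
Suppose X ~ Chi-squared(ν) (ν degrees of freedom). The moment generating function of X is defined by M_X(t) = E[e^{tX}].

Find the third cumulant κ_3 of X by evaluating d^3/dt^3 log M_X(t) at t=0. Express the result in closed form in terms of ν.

κ_3 = d^3K/dt^3 |_{t=0} = 8*ν

M_X(t) = (1 - 2*t)^(-ν/2)
K_X(t) = log M_X(t) = -ν*log(1 - 2*t)/2
dK/dt = -ν/(2*t - 1)
d^2K/dt^2 = 2*ν/(4*t^2 - 4*t + 1)
d^3K/dt^3 = -8*ν/(8*t^3 - 12*t^2 + 6*t - 1)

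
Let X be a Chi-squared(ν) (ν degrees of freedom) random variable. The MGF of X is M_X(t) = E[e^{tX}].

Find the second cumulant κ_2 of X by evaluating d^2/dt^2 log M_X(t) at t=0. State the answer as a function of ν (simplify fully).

M_X(t) = (1 - 2*t)^(-ν/2)
K_X(t) = log M_X(t) = -ν*log(1 - 2*t)/2
dK/dt = -ν/(2*t - 1)
d^2K/dt^2 = 2*ν/(4*t^2 - 4*t + 1)

κ_2 = d^2K/dt^2 |_{t=0} = 2*ν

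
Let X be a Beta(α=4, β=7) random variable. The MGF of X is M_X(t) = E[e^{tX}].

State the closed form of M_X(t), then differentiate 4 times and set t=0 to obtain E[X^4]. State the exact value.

E[X^4] = d^4M/dt^4 |_{t=0} = 5/143

M_X(t) = ₁F₁(4; 11; t)
dM/dt = 4*₁F₁(5; 12; t)/11
d^2M/dt^2 = 5*₁F₁(6; 13; t)/33
d^3M/dt^3 = 10*₁F₁(7; 14; t)/143
d^4M/dt^4 = 5*₁F₁(8; 15; t)/143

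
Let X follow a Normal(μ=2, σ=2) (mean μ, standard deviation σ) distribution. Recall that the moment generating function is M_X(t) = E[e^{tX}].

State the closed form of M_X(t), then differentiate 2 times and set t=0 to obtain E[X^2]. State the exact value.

E[X^2] = D^2[M](0) = 8

M_X(t) = e^(2*t^2 + 2*t)
D^2[M](t) = 16*t^2*e^(2*t)*e^(2*t^2) + 16*t*e^(2*t)*e^(2*t^2) + 8*e^(2*t)*e^(2*t^2)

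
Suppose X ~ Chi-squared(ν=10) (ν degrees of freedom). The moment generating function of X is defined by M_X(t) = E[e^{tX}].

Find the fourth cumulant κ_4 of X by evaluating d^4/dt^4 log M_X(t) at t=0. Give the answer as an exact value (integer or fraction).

κ_4 = K′′′′(0) = 480

M_X(t) = (1 - 2*t)^(-5)
K_X(t) = log M_X(t) = -5*log(1 - 2*t)
K′(t) = -10/(2*t - 1)
K′′(t) = 20/(4*t^2 - 4*t + 1)
K′′′(t) = -80/(8*t^3 - 12*t^2 + 6*t - 1)
K′′′′(t) = 480/(16*t^4 - 32*t^3 + 24*t^2 - 8*t + 1)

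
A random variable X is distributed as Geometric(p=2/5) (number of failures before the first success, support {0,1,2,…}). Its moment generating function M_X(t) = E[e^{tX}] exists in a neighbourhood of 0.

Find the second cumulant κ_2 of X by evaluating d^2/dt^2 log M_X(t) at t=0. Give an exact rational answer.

M_X(t) = 2/(5*(1 - 3*e^(t)/5))
K_X(t) = log M_X(t) = -log(1 - 3*e^(t)/5) - log(5) + log(2)
D^2[K](t) = 15*e^(t)/(9*e^(2*t) - 30*e^(t) + 25)

κ_2 = D^2[K](0) = 15/4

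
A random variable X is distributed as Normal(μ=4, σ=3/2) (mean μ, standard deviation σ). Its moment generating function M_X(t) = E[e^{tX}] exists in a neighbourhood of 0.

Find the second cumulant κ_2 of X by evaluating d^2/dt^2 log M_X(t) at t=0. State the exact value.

κ_2 = K′′(0) = 9/4

M_X(t) = e^(9*t^2/8 + 4*t)
K_X(t) = log M_X(t) = 9*t^2/8 + 4*t
K′(t) = 9*t/4 + 4
K′′(t) = 9/4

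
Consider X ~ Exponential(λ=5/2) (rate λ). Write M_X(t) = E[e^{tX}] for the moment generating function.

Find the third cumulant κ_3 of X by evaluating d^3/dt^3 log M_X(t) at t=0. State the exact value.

M_X(t) = 5/(2*(5/2 - t))
K_X(t) = log M_X(t) = -log(5/2 - t) - log(2) + log(5)
K^(3)(t) = -16/(8*t^3 - 60*t^2 + 150*t - 125)

κ_3 = K^(3)(0) = 16/125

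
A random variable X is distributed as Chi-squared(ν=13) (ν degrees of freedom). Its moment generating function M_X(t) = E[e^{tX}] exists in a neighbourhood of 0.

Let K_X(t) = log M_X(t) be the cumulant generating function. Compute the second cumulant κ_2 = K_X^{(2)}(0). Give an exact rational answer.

κ_2 = K′′(0) = 26

M_X(t) = (1 - 2*t)^(-13/2)
K_X(t) = log M_X(t) = -13*log(1 - 2*t)/2
K′(t) = -13/(2*t - 1)
K′′(t) = 26/(4*t^2 - 4*t + 1)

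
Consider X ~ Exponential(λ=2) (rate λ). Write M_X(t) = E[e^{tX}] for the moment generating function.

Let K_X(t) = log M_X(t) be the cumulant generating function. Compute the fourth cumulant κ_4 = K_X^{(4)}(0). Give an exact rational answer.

κ_4 = K′′′′(0) = 3/8

M_X(t) = 2/(2 - t)
K_X(t) = log M_X(t) = -log(2 - t) + log(2)
K′(t) = -1/(t - 2)
K′′(t) = 1/(t^2 - 4*t + 4)
K′′′(t) = -2/(t^3 - 6*t^2 + 12*t - 8)
K′′′′(t) = 6/(t^4 - 8*t^3 + 24*t^2 - 32*t + 16)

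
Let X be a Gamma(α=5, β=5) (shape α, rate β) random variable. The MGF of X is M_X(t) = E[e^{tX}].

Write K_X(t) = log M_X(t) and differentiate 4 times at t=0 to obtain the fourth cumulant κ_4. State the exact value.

M_X(t) = 3125/(5 - t)^5
K_X(t) = log M_X(t) = -5*log(5 - t) + 5*log(5)
dK/dt = -5/(t - 5)
d^2K/dt^2 = 5/(t^2 - 10*t + 25)
d^3K/dt^3 = -10/(t^3 - 15*t^2 + 75*t - 125)
d^4K/dt^4 = 30/(t^4 - 20*t^3 + 150*t^2 - 500*t + 625)

κ_4 = d^4K/dt^4 |_{t=0} = 6/125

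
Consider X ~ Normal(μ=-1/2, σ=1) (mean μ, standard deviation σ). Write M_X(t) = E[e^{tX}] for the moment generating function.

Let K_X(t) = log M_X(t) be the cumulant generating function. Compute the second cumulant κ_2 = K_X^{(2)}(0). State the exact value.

M_X(t) = e^(t^2/2 - t/2)
K_X(t) = log M_X(t) = t^2/2 - t/2
D^2[K](t) = 1

κ_2 = D^2[K](0) = 1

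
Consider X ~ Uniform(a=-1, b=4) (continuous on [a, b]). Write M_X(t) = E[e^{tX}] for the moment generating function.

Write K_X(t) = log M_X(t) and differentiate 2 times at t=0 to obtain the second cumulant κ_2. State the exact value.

M_X(t) = (e^(4*t) - e^(-t))/(5*t)
K_X(t) = log M_X(t) = -log(t) + log(e^(4*t) - e^(-t)) - log(5)
dK/dt = (4*t*e^(5*t) + t - e^(5*t) + 1)/(t*e^(5*t) - t)
d^2K/dt^2 = (-25*t^2*e^(5*t) + e^(10*t) - 2*e^(5*t) + 1)/(t^2*e^(10*t) - 2*t^2*e^(5*t) + t^2)

κ_2 = d^2K/dt^2 |_{t=0} = 25/12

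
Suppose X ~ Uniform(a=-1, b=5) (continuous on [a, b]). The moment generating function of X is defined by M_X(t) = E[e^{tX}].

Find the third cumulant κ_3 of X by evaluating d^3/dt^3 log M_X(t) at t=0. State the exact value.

κ_3 = K^(3)(0) = 0

M_X(t) = (e^(5*t) - e^(-t))/(6*t)
K_X(t) = log M_X(t) = -log(t) + log(e^(5*t) - e^(-t)) - log(6)
K^(3)(t) = (216*t^3*e^(12*t) + 216*t^3*e^(6*t) - 2*e^(18*t) + 6*e^(12*t) - 6*e^(6*t) + 2)/(t^3*e^(18*t) - 3*t^3*e^(12*t) + 3*t^3*e^(6*t) - t^3)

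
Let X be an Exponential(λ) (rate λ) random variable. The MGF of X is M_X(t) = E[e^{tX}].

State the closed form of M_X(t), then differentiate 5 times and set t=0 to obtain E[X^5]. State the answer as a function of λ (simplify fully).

M_X(t) = λ/(λ - t)
M′(t) = λ/(λ^2 - 2*λ*t + t^2)
M′′(t) = -2*λ/(-λ^3 + 3*λ^2*t - 3*λ*t^2 + t^3)
M′′′(t) = 6*λ/(λ^4 - 4*λ^3*t + 6*λ^2*t^2 - 4*λ*t^3 + t^4)
M′′′′(t) = -24*λ/(-λ^5 + 5*λ^4*t - 10*λ^3*t^2 + 10*λ^2*t^3 - 5*λ*t^4 + t^5)
M′′′′′(t) = 120*λ/(λ^6 - 6*λ^5*t + 15*λ^4*t^2 - 20*λ^3*t^3 + 15*λ^2*t^4 - 6*λ*t^5 + t^6)

E[X^5] = M′′′′′(0) = 120/λ^5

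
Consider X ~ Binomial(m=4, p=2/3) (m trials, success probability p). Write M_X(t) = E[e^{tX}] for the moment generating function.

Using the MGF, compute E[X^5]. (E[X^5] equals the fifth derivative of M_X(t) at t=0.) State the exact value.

E[X^5] = d^5M/dt^5 |_{t=0} = 8312/27

M_X(t) = (2*e^(t)/3 + 1/3)^4
dM/dt = 64*e^(4*t)/81 + 32*e^(3*t)/27 + 16*e^(2*t)/27 + 8*e^(t)/81
d^2M/dt^2 = 256*e^(4*t)/81 + 32*e^(3*t)/9 + 32*e^(2*t)/27 + 8*e^(t)/81
d^3M/dt^3 = 1024*e^(4*t)/81 + 32*e^(3*t)/3 + 64*e^(2*t)/27 + 8*e^(t)/81
d^4M/dt^4 = 4096*e^(4*t)/81 + 32*e^(3*t) + 128*e^(2*t)/27 + 8*e^(t)/81
d^5M/dt^5 = 16384*e^(4*t)/81 + 96*e^(3*t) + 256*e^(2*t)/27 + 8*e^(t)/81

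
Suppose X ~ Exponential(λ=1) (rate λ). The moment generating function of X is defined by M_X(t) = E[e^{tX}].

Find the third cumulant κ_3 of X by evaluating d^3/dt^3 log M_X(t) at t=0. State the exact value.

κ_3 = d^3K/dt^3 |_{t=0} = 2

M_X(t) = 1/(1 - t)
K_X(t) = log M_X(t) = -log(1 - t)
dK/dt = -1/(t - 1)
d^2K/dt^2 = 1/(t^2 - 2*t + 1)
d^3K/dt^3 = -2/(t^3 - 3*t^2 + 3*t - 1)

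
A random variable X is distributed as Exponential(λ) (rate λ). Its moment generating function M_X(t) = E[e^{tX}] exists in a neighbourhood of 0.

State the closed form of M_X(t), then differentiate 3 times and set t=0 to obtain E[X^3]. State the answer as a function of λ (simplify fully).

E[X^3] = d^3M/dt^3 |_{t=0} = 6/λ^3

M_X(t) = λ/(λ - t)
dM/dt = λ/(λ^2 - 2*λ*t + t^2)
d^2M/dt^2 = -2*λ/(-λ^3 + 3*λ^2*t - 3*λ*t^2 + t^3)
d^3M/dt^3 = 6*λ/(λ^4 - 4*λ^3*t + 6*λ^2*t^2 - 4*λ*t^3 + t^4)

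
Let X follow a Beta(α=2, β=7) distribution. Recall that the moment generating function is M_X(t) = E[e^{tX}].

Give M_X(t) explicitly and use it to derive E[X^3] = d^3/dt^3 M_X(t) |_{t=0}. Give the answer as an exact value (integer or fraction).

M_X(t) = ₁F₁(2; 9; t)
dM/dt = 2*₁F₁(3; 10; t)/9
d^2M/dt^2 = ₁F₁(4; 11; t)/15
d^3M/dt^3 = 4*₁F₁(5; 12; t)/165

E[X^3] = d^3M/dt^3 |_{t=0} = 4/165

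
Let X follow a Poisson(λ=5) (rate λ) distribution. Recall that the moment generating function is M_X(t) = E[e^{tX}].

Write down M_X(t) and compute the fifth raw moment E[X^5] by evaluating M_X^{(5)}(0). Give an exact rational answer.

M_X(t) = e^(5*e^(t) - 5)
M′(t) = 5*e^(-5)*e^(t)*e^(5*e^(t))
M′′(t) = (25*e^(2*t)*e^(5*e^(t)) + 5*e^(t)*e^(5*e^(t)))*e^(-5)
M′′′(t) = (125*e^(3*t)*e^(5*e^(t)) + 75*e^(2*t)*e^(5*e^(t)) + 5*e^(t)*e^(5*e^(t)))*e^(-5)
M′′′′(t) = (625*e^(4*t)*e^(5*e^(t)) + 750*e^(3*t)*e^(5*e^(t)) + 175*e^(2*t)*e^(5*e^(t)) + 5*e^(t)*e^(5*e^(t)))*e^(-5)
M′′′′′(t) = (3125*e^(5*t)*e^(5*e^(t)) + 6250*e^(4*t)*e^(5*e^(t)) + 3125*e^(3*t)*e^(5*e^(t)) + 375*e^(2*t)*e^(5*e^(t)) + 5*e^(t)*e^(5*e^(t)))*e^(-5)

E[X^5] = M′′′′′(0) = 12880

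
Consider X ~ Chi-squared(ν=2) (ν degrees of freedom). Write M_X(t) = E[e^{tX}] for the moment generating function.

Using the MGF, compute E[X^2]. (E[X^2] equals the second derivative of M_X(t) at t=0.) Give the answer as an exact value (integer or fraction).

E[X^2] = M′′(0) = 8

M_X(t) = 1/(1 - 2*t)
M′(t) = 2/(4*t^2 - 4*t + 1)
M′′(t) = -8/(8*t^3 - 12*t^2 + 6*t - 1)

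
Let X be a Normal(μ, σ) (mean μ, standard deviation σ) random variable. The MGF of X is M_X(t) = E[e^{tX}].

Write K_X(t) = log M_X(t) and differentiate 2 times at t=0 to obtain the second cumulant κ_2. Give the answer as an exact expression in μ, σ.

M_X(t) = e^(μ*t + σ^2*t^2/2)
K_X(t) = log M_X(t) = μ*t + σ^2*t^2/2
K^(2)(t) = σ^2

κ_2 = K^(2)(0) = σ^2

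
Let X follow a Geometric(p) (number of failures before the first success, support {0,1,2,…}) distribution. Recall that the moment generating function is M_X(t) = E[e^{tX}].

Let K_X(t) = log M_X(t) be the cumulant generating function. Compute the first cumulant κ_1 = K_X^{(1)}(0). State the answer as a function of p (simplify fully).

κ_1 = dK/dt |_{t=0} = (1 - p)/p

M_X(t) = p/(-(1 - p)*e^(t) + 1)
K_X(t) = log M_X(t) = log(p) - log(-(1 - p)*e^(t) + 1)
dK/dt = (-p*e^(t) + e^(t))/(p*e^(t) - e^(t) + 1)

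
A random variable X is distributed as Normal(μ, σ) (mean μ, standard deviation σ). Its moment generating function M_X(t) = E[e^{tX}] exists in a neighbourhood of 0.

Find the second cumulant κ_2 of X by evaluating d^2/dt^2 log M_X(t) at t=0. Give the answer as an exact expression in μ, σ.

M_X(t) = e^(μ*t + σ^2*t^2/2)
K_X(t) = log M_X(t) = μ*t + σ^2*t^2/2
K′(t) = μ + σ^2*t
K′′(t) = σ^2

κ_2 = K′′(0) = σ^2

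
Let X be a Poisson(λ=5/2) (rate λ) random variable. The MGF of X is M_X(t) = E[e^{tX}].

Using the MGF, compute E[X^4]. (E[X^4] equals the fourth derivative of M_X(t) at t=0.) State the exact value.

M_X(t) = e^(5*e^(t)/2 - 5/2)
dM/dt = 5*e^(-5/2)*e^(t)*e^(5*e^(t)/2)/2
d^2M/dt^2 = (25*e^(2*t)*e^(5*e^(t)/2) + 10*e^(t)*e^(5*e^(t)/2))*e^(-5/2)/4
d^3M/dt^3 = (125*e^(3*t)*e^(5*e^(t)/2) + 150*e^(2*t)*e^(5*e^(t)/2) + 20*e^(t)*e^(5*e^(t)/2))*e^(-5/2)/8
d^4M/dt^4 = (625*e^(4*t)*e^(5*e^(t)/2) + 1500*e^(3*t)*e^(5*e^(t)/2) + 700*e^(2*t)*e^(5*e^(t)/2) + 40*e^(t)*e^(5*e^(t)/2))*e^(-5/2)/16

E[X^4] = d^4M/dt^4 |_{t=0} = 2865/16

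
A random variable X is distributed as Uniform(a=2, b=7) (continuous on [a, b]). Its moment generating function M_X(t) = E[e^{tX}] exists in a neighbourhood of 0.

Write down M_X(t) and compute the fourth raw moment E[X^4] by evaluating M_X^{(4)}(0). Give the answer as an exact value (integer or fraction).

M_X(t) = (e^(7*t) - e^(2*t))/(5*t)
dM/dt = (7*t*e^(7*t) - 2*t*e^(2*t) - e^(7*t) + e^(2*t))/(5*t^2)
d^2M/dt^2 = (49*t^2*e^(7*t) - 4*t^2*e^(2*t) - 14*t*e^(7*t) + 4*t*e^(2*t) + 2*e^(7*t) - 2*e^(2*t))/(5*t^3)
d^3M/dt^3 = (343*t^3*e^(7*t) - 8*t^3*e^(2*t) - 147*t^2*e^(7*t) + 12*t^2*e^(2*t) + 42*t*e^(7*t) - 12*t*e^(2*t) - 6*e^(7*t) + 6*e^(2*t))/(5*t^4)

E[X^4] = d^4M/dt^4 |_{t=0} = 671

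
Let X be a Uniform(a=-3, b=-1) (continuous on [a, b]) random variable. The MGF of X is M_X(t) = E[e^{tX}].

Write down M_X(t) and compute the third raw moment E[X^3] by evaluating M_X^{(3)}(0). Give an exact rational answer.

E[X^3] = M′′′(0) = -10

M_X(t) = (e^(-t) - e^(-3*t))/(2*t)
M′(t) = (-t*e^(2*t) + 3*t - e^(2*t) + 1)*e^(-3*t)/(2*t^2)
M′′(t) = (t^2*e^(2*t) - 9*t^2 + 2*t*e^(2*t) - 6*t + 2*e^(2*t) - 2)*e^(-3*t)/(2*t^3)
M′′′(t) = (-t^3*e^(2*t) + 27*t^3 - 3*t^2*e^(2*t) + 27*t^2 - 6*t*e^(2*t) + 18*t - 6*e^(2*t) + 6)*e^(-3*t)/(2*t^4)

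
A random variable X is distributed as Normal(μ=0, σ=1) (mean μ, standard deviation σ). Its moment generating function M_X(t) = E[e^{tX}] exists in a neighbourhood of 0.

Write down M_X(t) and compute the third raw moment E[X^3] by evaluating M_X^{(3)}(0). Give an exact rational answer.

E[X^3] = M′′′(0) = 0

M_X(t) = e^(t^2/2)
M′(t) = t*e^(t^2/2)
M′′(t) = t^2*e^(t^2/2) + e^(t^2/2)
M′′′(t) = t^3*e^(t^2/2) + 3*t*e^(t^2/2)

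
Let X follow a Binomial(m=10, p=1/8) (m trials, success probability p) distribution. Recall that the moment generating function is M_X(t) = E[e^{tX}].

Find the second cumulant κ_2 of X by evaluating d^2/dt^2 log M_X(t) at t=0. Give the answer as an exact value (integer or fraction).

κ_2 = d^2K/dt^2 |_{t=0} = 35/32

M_X(t) = (e^(t)/8 + 7/8)^10
K_X(t) = log M_X(t) = 10*log(e^(t)/8 + 7/8)
dK/dt = 10*e^(t)/(e^(t) + 7)
d^2K/dt^2 = 70*e^(t)/(e^(2*t) + 14*e^(t) + 49)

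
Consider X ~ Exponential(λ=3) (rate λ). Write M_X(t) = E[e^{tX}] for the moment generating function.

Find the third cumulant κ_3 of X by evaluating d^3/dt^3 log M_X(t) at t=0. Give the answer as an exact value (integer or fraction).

κ_3 = d^3K/dt^3 |_{t=0} = 2/27

M_X(t) = 3/(3 - t)
K_X(t) = log M_X(t) = -log(3 - t) + log(3)
dK/dt = -1/(t - 3)
d^2K/dt^2 = 1/(t^2 - 6*t + 9)
d^3K/dt^3 = -2/(t^3 - 9*t^2 + 27*t - 27)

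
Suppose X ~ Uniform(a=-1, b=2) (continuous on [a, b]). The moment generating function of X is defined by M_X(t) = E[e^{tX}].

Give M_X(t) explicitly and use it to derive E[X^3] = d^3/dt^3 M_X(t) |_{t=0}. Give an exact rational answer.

E[X^3] = D^3[M](0) = 5/4

M_X(t) = (e^(2*t) - e^(-t))/(3*t)
D^3[M](t) = (8*t^3*e^(3*t) + t^3 - 12*t^2*e^(3*t) + 3*t^2 + 12*t*e^(3*t) + 6*t - 6*e^(3*t) + 6)*e^(-t)/(3*t^4)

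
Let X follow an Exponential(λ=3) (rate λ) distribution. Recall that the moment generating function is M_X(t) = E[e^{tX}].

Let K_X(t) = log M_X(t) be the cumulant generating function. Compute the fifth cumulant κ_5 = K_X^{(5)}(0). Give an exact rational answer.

κ_5 = K′′′′′(0) = 8/81

M_X(t) = 3/(3 - t)
K_X(t) = log M_X(t) = -log(3 - t) + log(3)
K′(t) = -1/(t - 3)
K′′(t) = 1/(t^2 - 6*t + 9)
K′′′(t) = -2/(t^3 - 9*t^2 + 27*t - 27)
K′′′′(t) = 6/(t^4 - 12*t^3 + 54*t^2 - 108*t + 81)
K′′′′′(t) = -24/(t^5 - 15*t^4 + 90*t^3 - 270*t^2 + 405*t - 243)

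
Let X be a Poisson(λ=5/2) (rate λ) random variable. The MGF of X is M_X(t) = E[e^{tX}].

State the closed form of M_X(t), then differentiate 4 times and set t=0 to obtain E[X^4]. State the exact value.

E[X^4] = M′′′′(0) = 2865/16

M_X(t) = e^(5*e^(t)/2 - 5/2)
M′(t) = 5*e^(-5/2)*e^(t)*e^(5*e^(t)/2)/2
M′′(t) = (25*e^(2*t)*e^(5*e^(t)/2) + 10*e^(t)*e^(5*e^(t)/2))*e^(-5/2)/4
M′′′(t) = (125*e^(3*t)*e^(5*e^(t)/2) + 150*e^(2*t)*e^(5*e^(t)/2) + 20*e^(t)*e^(5*e^(t)/2))*e^(-5/2)/8
M′′′′(t) = (625*e^(4*t)*e^(5*e^(t)/2) + 1500*e^(3*t)*e^(5*e^(t)/2) + 700*e^(2*t)*e^(5*e^(t)/2) + 40*e^(t)*e^(5*e^(t)/2))*e^(-5/2)/16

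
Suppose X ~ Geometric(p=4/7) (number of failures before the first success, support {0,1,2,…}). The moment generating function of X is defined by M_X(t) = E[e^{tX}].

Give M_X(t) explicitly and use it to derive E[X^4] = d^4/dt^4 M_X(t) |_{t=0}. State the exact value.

M_X(t) = 4/(7*(1 - 3*e^(t)/7))
D^4[M](t) = (-324*e^(4*t) - 8316*e^(3*t) - 19404*e^(2*t) - 4116*e^(t))/(243*e^(5*t) - 2835*e^(4*t) + 13230*e^(3*t) - 30870*e^(2*t) + 36015*e^(t) - 16807)

E[X^4] = D^4[M](0) = 1005/32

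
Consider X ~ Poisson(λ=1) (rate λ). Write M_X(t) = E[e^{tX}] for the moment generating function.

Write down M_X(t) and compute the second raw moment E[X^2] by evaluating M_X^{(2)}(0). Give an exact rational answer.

M_X(t) = e^(e^(t) - 1)
M′(t) = e^(-1)*e^(t)*e^(e^(t))
M′′(t) = (e^(2*t)*e^(e^(t)) + e^(t)*e^(e^(t)))*e^(-1)

E[X^2] = M′′(0) = 2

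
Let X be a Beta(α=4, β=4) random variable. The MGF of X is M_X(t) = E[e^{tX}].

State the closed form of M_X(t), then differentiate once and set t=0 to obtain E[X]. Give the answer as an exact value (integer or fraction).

E[X] = dM/dt |_{t=0} = 1/2

M_X(t) = ₁F₁(4; 8; t)
dM/dt = ₁F₁(5; 9; t)/2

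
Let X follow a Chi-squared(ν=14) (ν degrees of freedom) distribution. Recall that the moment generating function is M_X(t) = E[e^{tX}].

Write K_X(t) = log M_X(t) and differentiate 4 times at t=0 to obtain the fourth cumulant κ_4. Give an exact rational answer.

M_X(t) = (1 - 2*t)^(-7)
K_X(t) = log M_X(t) = -7*log(1 - 2*t)
K^(4)(t) = 672/(16*t^4 - 32*t^3 + 24*t^2 - 8*t + 1)

κ_4 = K^(4)(0) = 672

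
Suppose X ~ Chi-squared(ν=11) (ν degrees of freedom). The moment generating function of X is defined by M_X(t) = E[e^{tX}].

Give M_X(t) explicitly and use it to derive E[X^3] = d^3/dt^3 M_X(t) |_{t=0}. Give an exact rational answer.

M_X(t) = (1 - 2*t)^(-11/2)

E[X^3] = D^3[M](0) = 2145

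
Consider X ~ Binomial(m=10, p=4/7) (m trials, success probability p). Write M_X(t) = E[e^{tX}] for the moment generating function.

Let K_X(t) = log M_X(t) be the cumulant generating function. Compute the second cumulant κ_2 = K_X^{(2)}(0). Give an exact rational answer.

κ_2 = K′′(0) = 120/49

M_X(t) = (4*e^(t)/7 + 3/7)^10
K_X(t) = log M_X(t) = 10*log(4*e^(t)/7 + 3/7)
K′(t) = 40*e^(t)/(4*e^(t) + 3)
K′′(t) = 120*e^(t)/(16*e^(2*t) + 24*e^(t) + 9)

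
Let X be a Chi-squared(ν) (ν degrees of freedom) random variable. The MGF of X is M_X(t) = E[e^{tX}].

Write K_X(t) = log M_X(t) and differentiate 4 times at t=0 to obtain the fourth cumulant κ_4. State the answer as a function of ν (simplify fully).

M_X(t) = (1 - 2*t)^(-ν/2)
K_X(t) = log M_X(t) = -ν*log(1 - 2*t)/2
dK/dt = -ν/(2*t - 1)
d^2K/dt^2 = 2*ν/(4*t^2 - 4*t + 1)
d^3K/dt^3 = -8*ν/(8*t^3 - 12*t^2 + 6*t - 1)
d^4K/dt^4 = 48*ν/(16*t^4 - 32*t^3 + 24*t^2 - 8*t + 1)

κ_4 = d^4K/dt^4 |_{t=0} = 48*ν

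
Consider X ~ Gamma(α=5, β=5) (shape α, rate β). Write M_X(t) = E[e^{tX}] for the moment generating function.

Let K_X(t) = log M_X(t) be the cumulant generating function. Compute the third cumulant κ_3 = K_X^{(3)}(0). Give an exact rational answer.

κ_3 = K^(3)(0) = 2/25

M_X(t) = 3125/(5 - t)^5
K_X(t) = log M_X(t) = -5*log(5 - t) + 5*log(5)
K^(3)(t) = -10/(t^3 - 15*t^2 + 75*t - 125)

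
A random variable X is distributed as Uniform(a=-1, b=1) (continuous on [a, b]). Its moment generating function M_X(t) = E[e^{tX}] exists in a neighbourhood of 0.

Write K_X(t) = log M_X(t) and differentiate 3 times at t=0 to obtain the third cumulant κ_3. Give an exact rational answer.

κ_3 = K^(3)(0) = 0

M_X(t) = (e^(t) - e^(-t))/(2*t)
K_X(t) = log M_X(t) = -log(t) + log(e^(t) - e^(-t)) - log(2)
K^(3)(t) = (8*t^3*e^(4*t) + 8*t^3*e^(2*t) - 2*e^(6*t) + 6*e^(4*t) - 6*e^(2*t) + 2)/(t^3*e^(6*t) - 3*t^3*e^(4*t) + 3*t^3*e^(2*t) - t^3)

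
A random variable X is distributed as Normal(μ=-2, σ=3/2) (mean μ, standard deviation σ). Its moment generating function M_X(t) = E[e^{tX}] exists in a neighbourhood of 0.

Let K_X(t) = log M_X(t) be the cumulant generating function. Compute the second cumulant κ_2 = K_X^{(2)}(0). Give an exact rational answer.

κ_2 = D^2[K](0) = 9/4

M_X(t) = e^(9*t^2/8 - 2*t)
K_X(t) = log M_X(t) = 9*t^2/8 - 2*t
D^2[K](t) = 9/4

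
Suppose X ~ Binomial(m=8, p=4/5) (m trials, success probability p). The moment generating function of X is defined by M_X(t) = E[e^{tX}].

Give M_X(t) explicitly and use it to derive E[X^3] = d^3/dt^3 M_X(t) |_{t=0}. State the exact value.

M_X(t) = (4*e^(t)/5 + 1/5)^8

E[X^3] = M′′′(0) = 35744/125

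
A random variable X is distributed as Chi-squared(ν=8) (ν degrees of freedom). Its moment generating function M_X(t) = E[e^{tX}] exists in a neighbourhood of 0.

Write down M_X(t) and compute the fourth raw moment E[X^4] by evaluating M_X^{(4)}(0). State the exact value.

E[X^4] = M′′′′(0) = 13440

M_X(t) = (1 - 2*t)^(-4)
M′(t) = -8/(32*t^5 - 80*t^4 + 80*t^3 - 40*t^2 + 10*t - 1)
M′′(t) = 80/(64*t^6 - 192*t^5 + 240*t^4 - 160*t^3 + 60*t^2 - 12*t + 1)
M′′′(t) = -960/(128*t^7 - 448*t^6 + 672*t^5 - 560*t^4 + 280*t^3 - 84*t^2 + 14*t - 1)
M′′′′(t) = 13440/(256*t^8 - 1024*t^7 + 1792*t^6 - 1792*t^5 + 1120*t^4 - 448*t^3 + 112*t^2 - 16*t + 1)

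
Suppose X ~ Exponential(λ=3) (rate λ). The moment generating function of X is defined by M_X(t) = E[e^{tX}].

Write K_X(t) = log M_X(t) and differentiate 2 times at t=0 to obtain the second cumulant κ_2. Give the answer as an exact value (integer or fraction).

κ_2 = D^2[K](0) = 1/9

M_X(t) = 3/(3 - t)
K_X(t) = log M_X(t) = -log(3 - t) + log(3)
D^2[K](t) = 1/(t^2 - 6*t + 9)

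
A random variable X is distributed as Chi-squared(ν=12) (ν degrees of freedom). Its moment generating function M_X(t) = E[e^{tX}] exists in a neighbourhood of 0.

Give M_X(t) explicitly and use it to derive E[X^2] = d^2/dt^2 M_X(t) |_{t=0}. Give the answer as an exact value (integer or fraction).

M_X(t) = (1 - 2*t)^(-6)
M′(t) = -12/(128*t^7 - 448*t^6 + 672*t^5 - 560*t^4 + 280*t^3 - 84*t^2 + 14*t - 1)
M′′(t) = 168/(256*t^8 - 1024*t^7 + 1792*t^6 - 1792*t^5 + 1120*t^4 - 448*t^3 + 112*t^2 - 16*t + 1)

E[X^2] = M′′(0) = 168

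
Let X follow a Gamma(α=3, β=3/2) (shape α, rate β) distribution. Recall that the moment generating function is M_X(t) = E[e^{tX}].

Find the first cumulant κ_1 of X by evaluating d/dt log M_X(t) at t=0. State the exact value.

κ_1 = K^(1)(0) = 2

M_X(t) = 27/(8*(3/2 - t)^3)
K_X(t) = log M_X(t) = -3*log(3/2 - t) - 3*log(2) + 3*log(3)
K^(1)(t) = -6/(2*t - 3)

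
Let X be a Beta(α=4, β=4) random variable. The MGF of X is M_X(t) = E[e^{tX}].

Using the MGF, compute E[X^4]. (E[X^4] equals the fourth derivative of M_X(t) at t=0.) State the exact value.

M_X(t) = ₁F₁(4; 8; t)
dM/dt = ₁F₁(5; 9; t)/2
d^2M/dt^2 = 5*₁F₁(6; 10; t)/18
d^3M/dt^3 = ₁F₁(7; 11; t)/6
d^4M/dt^4 = 7*₁F₁(8; 12; t)/66

E[X^4] = d^4M/dt^4 |_{t=0} = 7/66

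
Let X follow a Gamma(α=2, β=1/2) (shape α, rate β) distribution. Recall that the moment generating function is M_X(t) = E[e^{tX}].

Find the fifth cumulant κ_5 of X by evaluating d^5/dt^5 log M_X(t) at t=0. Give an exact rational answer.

κ_5 = K′′′′′(0) = 1536

M_X(t) = 1/(4*(1/2 - t)^2)
K_X(t) = log M_X(t) = -2*log(1/2 - t) - 2*log(2)
K′(t) = -4/(2*t - 1)
K′′(t) = 8/(4*t^2 - 4*t + 1)
K′′′(t) = -32/(8*t^3 - 12*t^2 + 6*t - 1)
K′′′′(t) = 192/(16*t^4 - 32*t^3 + 24*t^2 - 8*t + 1)
K′′′′′(t) = -1536/(32*t^5 - 80*t^4 + 80*t^3 - 40*t^2 + 10*t - 1)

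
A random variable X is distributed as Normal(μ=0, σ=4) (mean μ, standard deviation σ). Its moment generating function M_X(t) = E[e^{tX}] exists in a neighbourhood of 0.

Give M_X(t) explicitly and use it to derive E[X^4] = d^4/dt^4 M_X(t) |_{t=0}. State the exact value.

M_X(t) = e^(8*t^2)
M^(4)(t) = 65536*t^4*e^(8*t^2) + 24576*t^2*e^(8*t^2) + 768*e^(8*t^2)

E[X^4] = M^(4)(0) = 768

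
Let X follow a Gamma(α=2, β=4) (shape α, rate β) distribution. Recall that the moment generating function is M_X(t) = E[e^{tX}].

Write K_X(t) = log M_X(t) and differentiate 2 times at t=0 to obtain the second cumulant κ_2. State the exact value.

M_X(t) = 16/(4 - t)^2
K_X(t) = log M_X(t) = -2*log(4 - t) + 4*log(2)
D^2[K](t) = 2/(t^2 - 8*t + 16)

κ_2 = D^2[K](0) = 1/8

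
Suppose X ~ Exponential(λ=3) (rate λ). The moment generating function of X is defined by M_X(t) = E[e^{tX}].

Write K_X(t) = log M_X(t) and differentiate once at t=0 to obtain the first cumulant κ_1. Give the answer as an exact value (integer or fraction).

M_X(t) = 3/(3 - t)
K_X(t) = log M_X(t) = -log(3 - t) + log(3)
dK/dt = -1/(t - 3)

κ_1 = dK/dt |_{t=0} = 1/3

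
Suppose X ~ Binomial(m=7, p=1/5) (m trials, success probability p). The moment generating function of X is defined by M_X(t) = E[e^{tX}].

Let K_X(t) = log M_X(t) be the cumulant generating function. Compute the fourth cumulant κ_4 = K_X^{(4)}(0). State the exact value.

M_X(t) = (e^(t)/5 + 4/5)^7
K_X(t) = log M_X(t) = 7*log(e^(t)/5 + 4/5)
K^(4)(t) = (28*e^(3*t) - 448*e^(2*t) + 448*e^(t))/(e^(4*t) + 16*e^(3*t) + 96*e^(2*t) + 256*e^(t) + 256)

κ_4 = K^(4)(0) = 28/625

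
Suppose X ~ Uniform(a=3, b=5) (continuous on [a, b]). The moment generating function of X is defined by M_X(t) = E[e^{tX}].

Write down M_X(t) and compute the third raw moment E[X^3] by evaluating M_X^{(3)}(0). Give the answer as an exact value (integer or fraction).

E[X^3] = M′′′(0) = 68

M_X(t) = (e^(5*t) - e^(3*t))/(2*t)
M′(t) = (5*t*e^(5*t) - 3*t*e^(3*t) - e^(5*t) + e^(3*t))/(2*t^2)
M′′(t) = (25*t^2*e^(5*t) - 9*t^2*e^(3*t) - 10*t*e^(5*t) + 6*t*e^(3*t) + 2*e^(5*t) - 2*e^(3*t))/(2*t^3)
M′′′(t) = (125*t^3*e^(5*t) - 27*t^3*e^(3*t) - 75*t^2*e^(5*t) + 27*t^2*e^(3*t) + 30*t*e^(5*t) - 18*t*e^(3*t) - 6*e^(5*t) + 6*e^(3*t))/(2*t^4)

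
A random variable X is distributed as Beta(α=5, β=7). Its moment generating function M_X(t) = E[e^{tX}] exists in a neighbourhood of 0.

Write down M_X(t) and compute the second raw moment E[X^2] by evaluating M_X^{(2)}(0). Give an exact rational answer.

E[X^2] = d^2M/dt^2 |_{t=0} = 5/26

M_X(t) = ₁F₁(5; 12; t)
dM/dt = 5*₁F₁(6; 13; t)/12
d^2M/dt^2 = 5*₁F₁(7; 14; t)/26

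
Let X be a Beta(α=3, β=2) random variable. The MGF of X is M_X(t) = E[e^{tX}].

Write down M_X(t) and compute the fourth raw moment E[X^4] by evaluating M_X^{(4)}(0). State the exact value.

E[X^4] = d^4M/dt^4 |_{t=0} = 3/14

M_X(t) = ₁F₁(3; 5; t)
dM/dt = 3*₁F₁(4; 6; t)/5
d^2M/dt^2 = 2*₁F₁(5; 7; t)/5
d^3M/dt^3 = 2*₁F₁(6; 8; t)/7
d^4M/dt^4 = 3*₁F₁(7; 9; t)/14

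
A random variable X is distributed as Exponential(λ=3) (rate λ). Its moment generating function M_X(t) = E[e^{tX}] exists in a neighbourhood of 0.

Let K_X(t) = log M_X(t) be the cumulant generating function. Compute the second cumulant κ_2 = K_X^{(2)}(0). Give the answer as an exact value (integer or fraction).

M_X(t) = 3/(3 - t)
K_X(t) = log M_X(t) = -log(3 - t) + log(3)
K^(2)(t) = 1/(t^2 - 6*t + 9)

κ_2 = K^(2)(0) = 1/9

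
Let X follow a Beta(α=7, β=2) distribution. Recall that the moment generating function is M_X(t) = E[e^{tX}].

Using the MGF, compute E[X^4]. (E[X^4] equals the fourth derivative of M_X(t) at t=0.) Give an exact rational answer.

E[X^4] = M^(4)(0) = 14/33

M_X(t) = ₁F₁(7; 9; t)
M^(4)(t) = 14*₁F₁(11; 13; t)/33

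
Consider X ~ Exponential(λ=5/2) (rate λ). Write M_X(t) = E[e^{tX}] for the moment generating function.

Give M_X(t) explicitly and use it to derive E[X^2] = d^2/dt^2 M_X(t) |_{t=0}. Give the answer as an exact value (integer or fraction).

M_X(t) = 5/(2*(5/2 - t))
D^2[M](t) = -40/(8*t^3 - 60*t^2 + 150*t - 125)

E[X^2] = D^2[M](0) = 8/25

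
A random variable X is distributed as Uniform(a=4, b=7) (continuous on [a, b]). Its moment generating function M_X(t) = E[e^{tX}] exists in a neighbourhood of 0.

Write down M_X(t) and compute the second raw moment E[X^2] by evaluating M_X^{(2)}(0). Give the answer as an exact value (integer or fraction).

E[X^2] = d^2M/dt^2 |_{t=0} = 31

M_X(t) = (e^(7*t) - e^(4*t))/(3*t)
dM/dt = (7*t*e^(7*t) - 4*t*e^(4*t) - e^(7*t) + e^(4*t))/(3*t^2)
d^2M/dt^2 = (49*t^2*e^(7*t) - 16*t^2*e^(4*t) - 14*t*e^(7*t) + 8*t*e^(4*t) + 2*e^(7*t) - 2*e^(4*t))/(3*t^3)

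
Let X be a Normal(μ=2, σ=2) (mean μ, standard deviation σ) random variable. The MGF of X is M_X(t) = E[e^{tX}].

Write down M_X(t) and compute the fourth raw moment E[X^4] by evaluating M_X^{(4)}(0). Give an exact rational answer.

M_X(t) = e^(2*t^2 + 2*t)
dM/dt = 4*t*e^(2*t)*e^(2*t^2) + 2*e^(2*t)*e^(2*t^2)
d^2M/dt^2 = 16*t^2*e^(2*t)*e^(2*t^2) + 16*t*e^(2*t)*e^(2*t^2) + 8*e^(2*t)*e^(2*t^2)
d^3M/dt^3 = 64*t^3*e^(2*t)*e^(2*t^2) + 96*t^2*e^(2*t)*e^(2*t^2) + 96*t*e^(2*t)*e^(2*t^2) + 32*e^(2*t)*e^(2*t^2)
d^4M/dt^4 = 256*t^4*e^(2*t)*e^(2*t^2) + 512*t^3*e^(2*t)*e^(2*t^2) + 768*t^2*e^(2*t)*e^(2*t^2) + 512*t*e^(2*t)*e^(2*t^2) + 160*e^(2*t)*e^(2*t^2)

E[X^4] = d^4M/dt^4 |_{t=0} = 160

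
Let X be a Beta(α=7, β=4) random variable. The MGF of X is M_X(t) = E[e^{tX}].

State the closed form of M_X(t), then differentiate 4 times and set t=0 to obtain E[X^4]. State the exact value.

E[X^4] = M^(4)(0) = 30/143

M_X(t) = ₁F₁(7; 11; t)
M^(4)(t) = 30*₁F₁(11; 15; t)/143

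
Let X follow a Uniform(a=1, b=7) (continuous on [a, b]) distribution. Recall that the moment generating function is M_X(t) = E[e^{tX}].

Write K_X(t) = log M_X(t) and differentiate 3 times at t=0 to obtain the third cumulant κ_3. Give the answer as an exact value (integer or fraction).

κ_3 = d^3K/dt^3 |_{t=0} = 0

M_X(t) = (e^(7*t) - e^(t))/(6*t)
K_X(t) = log M_X(t) = -log(t) + log(e^(7*t) - e^(t)) - log(6)
dK/dt = (7*t*e^(6*t) - t - e^(6*t) + 1)/(t*e^(6*t) - t)
d^2K/dt^2 = (-36*t^2*e^(6*t) + e^(12*t) - 2*e^(6*t) + 1)/(t^2*e^(12*t) - 2*t^2*e^(6*t) + t^2)
d^3K/dt^3 = (216*t^3*e^(12*t) + 216*t^3*e^(6*t) - 2*e^(18*t) + 6*e^(12*t) - 6*e^(6*t) + 2)/(t^3*e^(18*t) - 3*t^3*e^(12*t) + 3*t^3*e^(6*t) - t^3)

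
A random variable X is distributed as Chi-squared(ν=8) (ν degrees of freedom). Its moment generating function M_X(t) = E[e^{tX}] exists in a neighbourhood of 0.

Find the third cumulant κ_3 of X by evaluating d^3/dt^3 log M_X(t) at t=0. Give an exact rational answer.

M_X(t) = (1 - 2*t)^(-4)
K_X(t) = log M_X(t) = -4*log(1 - 2*t)
D^3[K](t) = -64/(8*t^3 - 12*t^2 + 6*t - 1)

κ_3 = D^3[K](0) = 64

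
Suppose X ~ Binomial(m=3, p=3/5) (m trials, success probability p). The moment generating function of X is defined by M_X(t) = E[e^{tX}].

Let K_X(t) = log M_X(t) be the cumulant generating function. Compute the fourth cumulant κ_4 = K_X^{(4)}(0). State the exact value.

M_X(t) = (3*e^(t)/5 + 2/5)^3
K_X(t) = log M_X(t) = 3*log(3*e^(t)/5 + 2/5)
K^(4)(t) = (162*e^(3*t) - 432*e^(2*t) + 72*e^(t))/(81*e^(4*t) + 216*e^(3*t) + 216*e^(2*t) + 96*e^(t) + 16)

κ_4 = K^(4)(0) = -198/625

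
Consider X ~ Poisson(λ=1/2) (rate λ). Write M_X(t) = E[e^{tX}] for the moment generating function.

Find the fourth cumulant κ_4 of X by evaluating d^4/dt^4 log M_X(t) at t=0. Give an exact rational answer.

M_X(t) = e^(e^(t)/2 - 1/2)
K_X(t) = log M_X(t) = e^(t)/2 - 1/2
K′(t) = e^(t)/2
K′′(t) = e^(t)/2
K′′′(t) = e^(t)/2
K′′′′(t) = e^(t)/2

κ_4 = K′′′′(0) = 1/2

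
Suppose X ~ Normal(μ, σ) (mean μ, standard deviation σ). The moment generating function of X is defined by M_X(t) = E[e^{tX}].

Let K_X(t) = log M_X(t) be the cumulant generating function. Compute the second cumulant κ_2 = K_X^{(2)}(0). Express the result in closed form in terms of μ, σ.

κ_2 = d^2K/dt^2 |_{t=0} = σ^2

M_X(t) = e^(μ*t + σ^2*t^2/2)
K_X(t) = log M_X(t) = μ*t + σ^2*t^2/2
dK/dt = μ + σ^2*t
d^2K/dt^2 = σ^2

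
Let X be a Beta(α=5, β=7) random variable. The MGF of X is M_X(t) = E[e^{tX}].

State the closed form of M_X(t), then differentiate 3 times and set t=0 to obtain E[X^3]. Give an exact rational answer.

M_X(t) = ₁F₁(5; 12; t)
M^(3)(t) = 5*₁F₁(8; 15; t)/52

E[X^3] = M^(3)(0) = 5/52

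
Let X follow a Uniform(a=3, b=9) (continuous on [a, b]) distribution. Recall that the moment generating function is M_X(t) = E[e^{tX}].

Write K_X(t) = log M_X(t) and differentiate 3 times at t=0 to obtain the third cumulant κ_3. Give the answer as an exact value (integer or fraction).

M_X(t) = (e^(9*t) - e^(3*t))/(6*t)
K_X(t) = log M_X(t) = -log(t) + log(e^(9*t) - e^(3*t)) - log(6)
K′(t) = (9*t*e^(6*t) - 3*t - e^(6*t) + 1)/(t*e^(6*t) - t)
K′′(t) = (-36*t^2*e^(6*t) + e^(12*t) - 2*e^(6*t) + 1)/(t^2*e^(12*t) - 2*t^2*e^(6*t) + t^2)
K′′′(t) = (216*t^3*e^(12*t) + 216*t^3*e^(6*t) - 2*e^(18*t) + 6*e^(12*t) - 6*e^(6*t) + 2)/(t^3*e^(18*t) - 3*t^3*e^(12*t) + 3*t^3*e^(6*t) - t^3)

κ_3 = K′′′(0) = 0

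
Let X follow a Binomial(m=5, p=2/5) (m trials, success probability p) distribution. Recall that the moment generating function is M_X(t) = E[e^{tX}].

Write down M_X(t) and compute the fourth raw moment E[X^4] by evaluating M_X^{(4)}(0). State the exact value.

M_X(t) = (2*e^(t)/5 + 3/5)^5
D^4[M](t) = 32*e^(5*t)/5 + 12288*e^(4*t)/625 + 11664*e^(3*t)/625 + 3456*e^(2*t)/625 + 162*e^(t)/625

E[X^4] = D^4[M](0) = 6314/125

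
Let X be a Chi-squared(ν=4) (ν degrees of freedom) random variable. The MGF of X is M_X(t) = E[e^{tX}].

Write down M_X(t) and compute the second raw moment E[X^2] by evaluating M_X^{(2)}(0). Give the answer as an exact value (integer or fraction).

M_X(t) = (1 - 2*t)^(-2)
D^2[M](t) = 24/(16*t^4 - 32*t^3 + 24*t^2 - 8*t + 1)

E[X^2] = D^2[M](0) = 24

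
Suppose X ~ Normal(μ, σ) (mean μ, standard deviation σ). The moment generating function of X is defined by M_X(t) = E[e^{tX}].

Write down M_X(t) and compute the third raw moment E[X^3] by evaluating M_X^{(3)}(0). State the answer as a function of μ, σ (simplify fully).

M_X(t) = e^(μ*t + σ^2*t^2/2)

E[X^3] = M^(3)(0) = μ*(μ^2 + 3*σ^2)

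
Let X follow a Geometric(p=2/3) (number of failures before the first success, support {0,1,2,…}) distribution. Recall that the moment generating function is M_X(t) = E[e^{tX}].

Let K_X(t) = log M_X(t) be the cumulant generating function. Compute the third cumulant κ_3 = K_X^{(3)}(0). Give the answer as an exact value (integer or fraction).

κ_3 = K′′′(0) = 3/2

M_X(t) = 2/(3*(1 - e^(t)/3))
K_X(t) = log M_X(t) = -log(1 - e^(t)/3) - log(3) + log(2)
K′(t) = -e^(t)/(e^(t) - 3)
K′′(t) = 3*e^(t)/(e^(2*t) - 6*e^(t) + 9)
K′′′(t) = (-3*e^(2*t) - 9*e^(t))/(e^(3*t) - 9*e^(2*t) + 27*e^(t) - 27)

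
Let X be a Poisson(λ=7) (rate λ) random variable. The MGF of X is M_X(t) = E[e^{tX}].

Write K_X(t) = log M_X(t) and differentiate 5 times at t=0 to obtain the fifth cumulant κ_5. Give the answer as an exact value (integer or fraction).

M_X(t) = e^(7*e^(t) - 7)
K_X(t) = log M_X(t) = 7*e^(t) - 7
dK/dt = 7*e^(t)
d^2K/dt^2 = 7*e^(t)
d^3K/dt^3 = 7*e^(t)
d^4K/dt^4 = 7*e^(t)
d^5K/dt^5 = 7*e^(t)

κ_5 = d^5K/dt^5 |_{t=0} = 7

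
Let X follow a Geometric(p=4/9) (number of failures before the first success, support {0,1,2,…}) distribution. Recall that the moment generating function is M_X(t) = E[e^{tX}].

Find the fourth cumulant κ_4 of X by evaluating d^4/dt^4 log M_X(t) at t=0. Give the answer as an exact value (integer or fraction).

κ_4 = D^4[K](0) = 6435/128

M_X(t) = 4/(9*(1 - 5*e^(t)/9))
K_X(t) = log M_X(t) = -log(1 - 5*e^(t)/9) - 2*log(3) + 2*log(2)
D^4[K](t) = (1125*e^(3*t) + 8100*e^(2*t) + 3645*e^(t))/(625*e^(4*t) - 4500*e^(3*t) + 12150*e^(2*t) - 14580*e^(t) + 6561)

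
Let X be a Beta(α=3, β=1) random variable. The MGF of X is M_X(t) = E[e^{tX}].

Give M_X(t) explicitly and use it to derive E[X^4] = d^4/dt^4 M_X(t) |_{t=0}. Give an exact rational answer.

M_X(t) = ₁F₁(3; 4; t)
D^4[M](t) = 3*₁F₁(7; 8; t)/7

E[X^4] = D^4[M](0) = 3/7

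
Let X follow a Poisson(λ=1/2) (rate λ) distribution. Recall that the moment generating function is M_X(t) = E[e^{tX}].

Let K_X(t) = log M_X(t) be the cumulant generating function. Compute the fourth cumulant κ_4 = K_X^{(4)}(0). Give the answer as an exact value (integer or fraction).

κ_4 = K^(4)(0) = 1/2

M_X(t) = e^(e^(t)/2 - 1/2)
K_X(t) = log M_X(t) = e^(t)/2 - 1/2
K^(4)(t) = e^(t)/2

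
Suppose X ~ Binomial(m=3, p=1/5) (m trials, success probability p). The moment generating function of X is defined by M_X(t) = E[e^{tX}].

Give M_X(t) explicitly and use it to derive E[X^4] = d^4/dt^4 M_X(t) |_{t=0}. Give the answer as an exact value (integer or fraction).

E[X^4] = d^4M/dt^4 |_{t=0} = 321/125

M_X(t) = (e^(t)/5 + 4/5)^3
dM/dt = 3*e^(3*t)/125 + 24*e^(2*t)/125 + 48*e^(t)/125
d^2M/dt^2 = 9*e^(3*t)/125 + 48*e^(2*t)/125 + 48*e^(t)/125
d^3M/dt^3 = 27*e^(3*t)/125 + 96*e^(2*t)/125 + 48*e^(t)/125
d^4M/dt^4 = 81*e^(3*t)/125 + 192*e^(2*t)/125 + 48*e^(t)/125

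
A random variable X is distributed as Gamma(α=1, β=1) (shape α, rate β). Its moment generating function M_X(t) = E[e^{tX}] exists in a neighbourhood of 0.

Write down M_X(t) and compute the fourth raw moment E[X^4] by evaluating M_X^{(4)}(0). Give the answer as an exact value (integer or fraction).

E[X^4] = D^4[M](0) = 24

M_X(t) = 1/(1 - t)
D^4[M](t) = -24/(t^5 - 5*t^4 + 10*t^3 - 10*t^2 + 5*t - 1)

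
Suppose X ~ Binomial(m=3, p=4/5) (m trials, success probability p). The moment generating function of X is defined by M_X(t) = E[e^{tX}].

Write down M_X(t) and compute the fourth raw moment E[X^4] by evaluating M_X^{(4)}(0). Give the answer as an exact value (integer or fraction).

M_X(t) = (4*e^(t)/5 + 1/5)^3
dM/dt = 192*e^(3*t)/125 + 96*e^(2*t)/125 + 12*e^(t)/125
d^2M/dt^2 = 576*e^(3*t)/125 + 192*e^(2*t)/125 + 12*e^(t)/125
d^3M/dt^3 = 1728*e^(3*t)/125 + 384*e^(2*t)/125 + 12*e^(t)/125
d^4M/dt^4 = 5184*e^(3*t)/125 + 768*e^(2*t)/125 + 12*e^(t)/125

E[X^4] = d^4M/dt^4 |_{t=0} = 5964/125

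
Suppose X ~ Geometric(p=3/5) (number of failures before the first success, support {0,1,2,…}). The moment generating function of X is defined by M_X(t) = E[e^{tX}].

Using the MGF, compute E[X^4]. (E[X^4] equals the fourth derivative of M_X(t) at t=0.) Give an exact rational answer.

E[X^4] = d^4M/dt^4 |_{t=0} = 602/27

M_X(t) = 3/(5*(1 - 2*e^(t)/5))
dM/dt = 6*e^(t)/(4*e^(2*t) - 20*e^(t) + 25)
d^2M/dt^2 = (-12*e^(2*t) - 30*e^(t))/(8*e^(3*t) - 60*e^(2*t) + 150*e^(t) - 125)
d^3M/dt^3 = (24*e^(3*t) + 240*e^(2*t) + 150*e^(t))/(16*e^(4*t) - 160*e^(3*t) + 600*e^(2*t) - 1000*e^(t) + 625)
d^4M/dt^4 = (-48*e^(4*t) - 1320*e^(3*t) - 3300*e^(2*t) - 750*e^(t))/(32*e^(5*t) - 400*e^(4*t) + 2000*e^(3*t) - 5000*e^(2*t) + 6250*e^(t) - 3125)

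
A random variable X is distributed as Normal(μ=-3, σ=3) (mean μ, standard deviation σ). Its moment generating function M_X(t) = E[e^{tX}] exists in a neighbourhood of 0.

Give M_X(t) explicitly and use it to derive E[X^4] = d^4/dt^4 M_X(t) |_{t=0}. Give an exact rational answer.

E[X^4] = M^(4)(0) = 810

M_X(t) = e^(9*t^2/2 - 3*t)
M^(4)(t) = (6561*t^4*e^(9*t^2/2) - 8748*t^3*e^(9*t^2/2) + 8748*t^2*e^(9*t^2/2) - 3888*t*e^(9*t^2/2) + 810*e^(9*t^2/2))*e^(-3*t)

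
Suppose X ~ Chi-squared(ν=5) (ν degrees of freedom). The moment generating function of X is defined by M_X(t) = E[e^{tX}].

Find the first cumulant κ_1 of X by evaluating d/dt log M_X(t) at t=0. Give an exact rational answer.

M_X(t) = (1 - 2*t)^(-5/2)
K_X(t) = log M_X(t) = -5*log(1 - 2*t)/2
K^(1)(t) = -5/(2*t - 1)

κ_1 = K^(1)(0) = 5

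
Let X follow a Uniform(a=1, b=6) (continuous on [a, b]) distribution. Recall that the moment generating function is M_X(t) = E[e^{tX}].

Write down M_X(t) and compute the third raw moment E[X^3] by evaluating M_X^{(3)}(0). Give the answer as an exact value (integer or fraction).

E[X^3] = M^(3)(0) = 259/4

M_X(t) = (e^(6*t) - e^(t))/(5*t)
M^(3)(t) = (216*t^3*e^(6*t) - t^3*e^(t) - 108*t^2*e^(6*t) + 3*t^2*e^(t) + 36*t*e^(6*t) - 6*t*e^(t) - 6*e^(6*t) + 6*e^(t))/(5*t^4)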